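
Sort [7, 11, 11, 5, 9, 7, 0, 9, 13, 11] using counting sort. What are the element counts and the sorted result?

Count array: [1, 0, 0, 0, 0, 1, 0, 2, 0, 2, 0, 3, 0, 1]
(count[i] = number of elements equal to i)
Cumulative count: [1, 1, 1, 1, 1, 2, 2, 4, 4, 6, 6, 9, 9, 10]
Sorted: [0, 5, 7, 7, 9, 9, 11, 11, 11, 13]


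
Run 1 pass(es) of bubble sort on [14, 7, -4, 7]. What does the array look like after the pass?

After pass 1: [7, -4, 7, 14] (3 swaps)
Total swaps: 3


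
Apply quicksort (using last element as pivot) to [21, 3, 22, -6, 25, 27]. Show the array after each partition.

Partition 1: pivot=27 at index 5 -> [21, 3, 22, -6, 25, 27]
Partition 2: pivot=25 at index 4 -> [21, 3, 22, -6, 25, 27]
Partition 3: pivot=-6 at index 0 -> [-6, 3, 22, 21, 25, 27]
Partition 4: pivot=21 at index 2 -> [-6, 3, 21, 22, 25, 27]


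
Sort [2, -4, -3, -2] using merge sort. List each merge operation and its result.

Divide and conquer:
  Merge [2] + [-4] -> [-4, 2]
  Merge [-3] + [-2] -> [-3, -2]
  Merge [-4, 2] + [-3, -2] -> [-4, -3, -2, 2]


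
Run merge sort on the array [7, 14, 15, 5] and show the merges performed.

Divide and conquer:
  Merge [7] + [14] -> [7, 14]
  Merge [15] + [5] -> [5, 15]
  Merge [7, 14] + [5, 15] -> [5, 7, 14, 15]


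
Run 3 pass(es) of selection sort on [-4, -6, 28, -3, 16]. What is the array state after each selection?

Pass 1: Select minimum -6 at index 1, swap -> [-6, -4, 28, -3, 16]
Pass 2: Select minimum -4 at index 1, swap -> [-6, -4, 28, -3, 16]
Pass 3: Select minimum -3 at index 3, swap -> [-6, -4, -3, 28, 16]


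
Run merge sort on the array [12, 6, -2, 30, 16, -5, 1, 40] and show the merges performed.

Divide and conquer:
  Merge [12] + [6] -> [6, 12]
  Merge [-2] + [30] -> [-2, 30]
  Merge [6, 12] + [-2, 30] -> [-2, 6, 12, 30]
  Merge [16] + [-5] -> [-5, 16]
  Merge [1] + [40] -> [1, 40]
  Merge [-5, 16] + [1, 40] -> [-5, 1, 16, 40]
  Merge [-2, 6, 12, 30] + [-5, 1, 16, 40] -> [-5, -2, 1, 6, 12, 16, 30, 40]


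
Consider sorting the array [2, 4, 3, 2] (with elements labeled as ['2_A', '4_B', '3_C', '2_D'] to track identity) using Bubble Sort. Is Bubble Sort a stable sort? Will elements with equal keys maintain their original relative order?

Trace Bubble Sort on the labeled array (the key is the number; the letter only tracks identity):
  After pass 1: [2_A, 3_C, 2_D, 4_B]
  After pass 2: [2_A, 2_D, 3_C, 4_B]
  After pass 3: [2_A, 2_D, 3_C, 4_B] (no swaps, done)
Final order: [2_A, 2_D, 3_C, 4_B]
Equal keys:
  value 2: originally 2_A, 2_D; after sorting 2_A, 2_D -> order preserved
All equal keys kept their original relative order. Bubble Sort is stable: it only swaps adjacent elements when the left one is strictly greater, so equal keys never move past each other.
Answer: Stable


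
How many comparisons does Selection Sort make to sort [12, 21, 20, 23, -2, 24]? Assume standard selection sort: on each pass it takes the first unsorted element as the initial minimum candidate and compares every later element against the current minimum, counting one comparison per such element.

Pass 1: scan indices 1..5 for the minimum = 5 comparison(s); min is -2, place at index 0 -> [-2, 21, 20, 23, 12, 24]
Pass 2: scan indices 2..5 for the minimum = 4 comparison(s); min is 12, place at index 1 -> [-2, 12, 20, 23, 21, 24]
Pass 3: scan indices 3..5 for the minimum = 3 comparison(s); min is 20, place at index 2 -> [-2, 12, 20, 23, 21, 24]
Pass 4: scan indices 4..5 for the minimum = 2 comparison(s); min is 21, place at index 3 -> [-2, 12, 20, 21, 23, 24]
Pass 5: scan indices 5..5 for the minimum = 1 comparison(s); min is 23, place at index 4 -> [-2, 12, 20, 21, 23, 24]
Selection sort always scans the whole unsorted suffix, so the count is (n-1) + (n-2) + ... + 1 = n(n-1)/2 = 6*5/2 = 15 regardless of the input order.
Total comparisons: 5 + 4 + 3 + 2 + 1 = 15


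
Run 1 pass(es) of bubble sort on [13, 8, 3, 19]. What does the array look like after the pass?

After pass 1: [8, 3, 13, 19] (2 swaps)
Total swaps: 2


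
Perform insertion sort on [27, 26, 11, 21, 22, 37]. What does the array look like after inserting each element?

First element 27 is already 'sorted'
Insert 26: shifted 1 elements -> [26, 27, 11, 21, 22, 37]
Insert 11: shifted 2 elements -> [11, 26, 27, 21, 22, 37]
Insert 21: shifted 2 elements -> [11, 21, 26, 27, 22, 37]
Insert 22: shifted 2 elements -> [11, 21, 22, 26, 27, 37]
Insert 37: shifted 0 elements -> [11, 21, 22, 26, 27, 37]


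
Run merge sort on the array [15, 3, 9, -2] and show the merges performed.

Divide and conquer:
  Merge [15] + [3] -> [3, 15]
  Merge [9] + [-2] -> [-2, 9]
  Merge [3, 15] + [-2, 9] -> [-2, 3, 9, 15]


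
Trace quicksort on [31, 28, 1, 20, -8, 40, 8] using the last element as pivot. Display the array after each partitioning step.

Partition 1: pivot=8 at index 2 -> [1, -8, 8, 20, 28, 40, 31]
Partition 2: pivot=-8 at index 0 -> [-8, 1, 8, 20, 28, 40, 31]
Partition 3: pivot=31 at index 5 -> [-8, 1, 8, 20, 28, 31, 40]
Partition 4: pivot=28 at index 4 -> [-8, 1, 8, 20, 28, 31, 40]


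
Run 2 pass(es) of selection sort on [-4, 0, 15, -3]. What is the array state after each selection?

Pass 1: Select minimum -4 at index 0, swap -> [-4, 0, 15, -3]
Pass 2: Select minimum -3 at index 3, swap -> [-4, -3, 15, 0]


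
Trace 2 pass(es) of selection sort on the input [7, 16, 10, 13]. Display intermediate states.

Pass 1: Select minimum 7 at index 0, swap -> [7, 16, 10, 13]
Pass 2: Select minimum 10 at index 2, swap -> [7, 10, 16, 13]


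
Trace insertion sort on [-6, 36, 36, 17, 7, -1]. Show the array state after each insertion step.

First element -6 is already 'sorted'
Insert 36: shifted 0 elements -> [-6, 36, 36, 17, 7, -1]
Insert 36: shifted 0 elements -> [-6, 36, 36, 17, 7, -1]
Insert 17: shifted 2 elements -> [-6, 17, 36, 36, 7, -1]
Insert 7: shifted 3 elements -> [-6, 7, 17, 36, 36, -1]
Insert -1: shifted 4 elements -> [-6, -1, 7, 17, 36, 36]


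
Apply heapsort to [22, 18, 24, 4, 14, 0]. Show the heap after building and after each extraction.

Build heap: [24, 18, 22, 4, 14, 0]
Extract 24: [22, 18, 0, 4, 14, 24]
Extract 22: [18, 14, 0, 4, 22, 24]
Extract 18: [14, 4, 0, 18, 22, 24]
Extract 14: [4, 0, 14, 18, 22, 24]
Extract 4: [0, 4, 14, 18, 22, 24]


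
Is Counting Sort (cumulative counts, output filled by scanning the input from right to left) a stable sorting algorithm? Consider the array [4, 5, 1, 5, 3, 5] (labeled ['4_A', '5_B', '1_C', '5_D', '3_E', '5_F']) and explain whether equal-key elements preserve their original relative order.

Trace Counting Sort on the labeled array (the key is the number; the letter only tracks identity):
  Counts for values 0..5: [0, 1, 0, 1, 1, 3]
  Cumulative counts: [0, 1, 1, 2, 3, 6]
  Scan right to left: place 5_F at output index 5
  Scan right to left: place 3_E at output index 1
  Scan right to left: place 5_D at output index 4
  Scan right to left: place 1_C at output index 0
  Scan right to left: place 5_B at output index 3
  Scan right to left: place 4_A at output index 2
  Output: [1_C, 3_E, 4_A, 5_B, 5_D, 5_F]
Equal keys:
  value 5: originally 5_B, 5_D, 5_F; after sorting 5_B, 5_D, 5_F -> order preserved
All equal keys kept their original relative order. Counting Sort is stable: scanning the input right to left with decreasing cumulative counts places later duplicates at later output positions.
Answer: Stable


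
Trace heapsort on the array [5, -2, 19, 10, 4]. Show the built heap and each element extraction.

Build heap: [19, 10, 5, -2, 4]
Extract 19: [10, 4, 5, -2, 19]
Extract 10: [5, 4, -2, 10, 19]
Extract 5: [4, -2, 5, 10, 19]
Extract 4: [-2, 4, 5, 10, 19]


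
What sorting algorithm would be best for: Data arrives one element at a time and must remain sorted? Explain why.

Best choice: Insertion sort
Reason: Insertion sort naturally handles online/streaming input by inserting each new element into sorted position


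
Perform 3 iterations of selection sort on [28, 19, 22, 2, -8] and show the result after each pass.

Pass 1: Select minimum -8 at index 4, swap -> [-8, 19, 22, 2, 28]
Pass 2: Select minimum 2 at index 3, swap -> [-8, 2, 22, 19, 28]
Pass 3: Select minimum 19 at index 3, swap -> [-8, 2, 19, 22, 28]


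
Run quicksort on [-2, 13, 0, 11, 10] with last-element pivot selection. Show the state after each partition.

Partition 1: pivot=10 at index 2 -> [-2, 0, 10, 11, 13]
Partition 2: pivot=0 at index 1 -> [-2, 0, 10, 11, 13]
Partition 3: pivot=13 at index 4 -> [-2, 0, 10, 11, 13]


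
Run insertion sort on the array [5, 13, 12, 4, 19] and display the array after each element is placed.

First element 5 is already 'sorted'
Insert 13: shifted 0 elements -> [5, 13, 12, 4, 19]
Insert 12: shifted 1 elements -> [5, 12, 13, 4, 19]
Insert 4: shifted 3 elements -> [4, 5, 12, 13, 19]
Insert 19: shifted 0 elements -> [4, 5, 12, 13, 19]


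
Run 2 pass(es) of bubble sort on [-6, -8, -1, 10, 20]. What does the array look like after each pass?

After pass 1: [-8, -6, -1, 10, 20] (1 swaps)
After pass 2: [-8, -6, -1, 10, 20] (0 swaps)
Total swaps: 1


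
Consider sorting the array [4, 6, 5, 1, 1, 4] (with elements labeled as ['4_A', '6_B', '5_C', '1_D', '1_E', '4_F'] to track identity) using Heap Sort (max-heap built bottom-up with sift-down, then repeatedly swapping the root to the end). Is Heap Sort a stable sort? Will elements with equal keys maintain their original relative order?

Trace Heap Sort on the labeled array (the key is the number; the letter only tracks identity):
  Build max-heap: [6_B, 4_A, 5_C, 1_D, 1_E, 4_F]
  Swap root 6_B to index 5, re-heapify first 5 -> [5_C, 4_A, 4_F, 1_D, 1_E, 6_B]
  Swap root 5_C to index 4, re-heapify first 4 -> [4_A, 1_E, 4_F, 1_D, 5_C, 6_B]
  Swap root 4_A to index 3, re-heapify first 3 -> [4_F, 1_E, 1_D, 4_A, 5_C, 6_B]
  Swap root 4_F to index 2, re-heapify first 2 -> [1_D, 1_E, 4_F, 4_A, 5_C, 6_B]
  Swap root 1_D to index 1, re-heapify first 1 -> [1_E, 1_D, 4_F, 4_A, 5_C, 6_B]
Final order: [1_E, 1_D, 4_F, 4_A, 5_C, 6_B]
Equal keys:
  value 1: originally 1_D, 1_E; after sorting 1_E, 1_D -> order changed
  value 4: originally 4_A, 4_F; after sorting 4_F, 4_A -> order changed
Equal keys were reordered, so Heap Sort is not stable: heap construction and root-to-end swaps move elements without regard to the original order of equal keys. (One such input is enough; an unstable sort may happen to preserve order on other inputs, but it gives no guarantee.)
Answer: Not stable


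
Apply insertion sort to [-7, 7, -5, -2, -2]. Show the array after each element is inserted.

First element -7 is already 'sorted'
Insert 7: shifted 0 elements -> [-7, 7, -5, -2, -2]
Insert -5: shifted 1 elements -> [-7, -5, 7, -2, -2]
Insert -2: shifted 1 elements -> [-7, -5, -2, 7, -2]
Insert -2: shifted 1 elements -> [-7, -5, -2, -2, 7]


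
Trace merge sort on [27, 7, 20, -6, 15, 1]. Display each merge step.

Divide and conquer:
  Merge [7] + [20] -> [7, 20]
  Merge [27] + [7, 20] -> [7, 20, 27]
  Merge [15] + [1] -> [1, 15]
  Merge [-6] + [1, 15] -> [-6, 1, 15]
  Merge [7, 20, 27] + [-6, 1, 15] -> [-6, 1, 7, 15, 20, 27]


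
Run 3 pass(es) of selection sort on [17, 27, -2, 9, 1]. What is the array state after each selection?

Pass 1: Select minimum -2 at index 2, swap -> [-2, 27, 17, 9, 1]
Pass 2: Select minimum 1 at index 4, swap -> [-2, 1, 17, 9, 27]
Pass 3: Select minimum 9 at index 3, swap -> [-2, 1, 9, 17, 27]


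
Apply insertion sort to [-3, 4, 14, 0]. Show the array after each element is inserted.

First element -3 is already 'sorted'
Insert 4: shifted 0 elements -> [-3, 4, 14, 0]
Insert 14: shifted 0 elements -> [-3, 4, 14, 0]
Insert 0: shifted 2 elements -> [-3, 0, 4, 14]


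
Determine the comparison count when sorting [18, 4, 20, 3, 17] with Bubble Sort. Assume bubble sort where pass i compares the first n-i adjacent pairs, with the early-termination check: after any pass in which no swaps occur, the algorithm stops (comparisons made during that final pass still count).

Pass 1: compare adjacent pairs (0,1)..(3,4) = 4 comparison(s), 3 swap(s) -> [4, 18, 3, 17, 20]
Pass 2: compare adjacent pairs (0,1)..(2,3) = 3 comparison(s), 2 swap(s) -> [4, 3, 17, 18, 20]
Pass 3: compare adjacent pairs (0,1)..(1,2) = 2 comparison(s), 1 swap(s) -> [3, 4, 17, 18, 20]
Pass 4: compare adjacent pairs (0,1)..(0,1) = 1 comparison(s), 0 swap(s) -> [3, 4, 17, 18, 20]
No swaps in this pass, so bubble sort stops here.
Total comparisons: 4 + 3 + 2 + 1 = 10


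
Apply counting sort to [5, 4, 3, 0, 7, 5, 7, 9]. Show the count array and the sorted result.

Count array: [1, 0, 0, 1, 1, 2, 0, 2, 0, 1]
(count[i] = number of elements equal to i)
Cumulative count: [1, 1, 1, 2, 3, 5, 5, 7, 7, 8]
Sorted: [0, 3, 4, 5, 5, 7, 7, 9]


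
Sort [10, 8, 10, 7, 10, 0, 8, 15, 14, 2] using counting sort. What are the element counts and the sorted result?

Count array: [1, 0, 1, 0, 0, 0, 0, 1, 2, 0, 3, 0, 0, 0, 1, 1]
(count[i] = number of elements equal to i)
Cumulative count: [1, 1, 2, 2, 2, 2, 2, 3, 5, 5, 8, 8, 8, 8, 9, 10]
Sorted: [0, 2, 7, 8, 8, 10, 10, 10, 14, 15]


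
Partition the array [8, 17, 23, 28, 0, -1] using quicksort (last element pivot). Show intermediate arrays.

Partition 1: pivot=-1 at index 0 -> [-1, 17, 23, 28, 0, 8]
Partition 2: pivot=8 at index 2 -> [-1, 0, 8, 28, 17, 23]
Partition 3: pivot=23 at index 4 -> [-1, 0, 8, 17, 23, 28]


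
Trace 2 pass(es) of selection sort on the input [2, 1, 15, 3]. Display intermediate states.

Pass 1: Select minimum 1 at index 1, swap -> [1, 2, 15, 3]
Pass 2: Select minimum 2 at index 1, swap -> [1, 2, 15, 3]


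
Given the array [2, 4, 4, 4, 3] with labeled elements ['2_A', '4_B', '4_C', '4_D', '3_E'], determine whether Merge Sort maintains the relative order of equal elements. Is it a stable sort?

Trace Merge Sort on the labeled array (the key is the number; the letter only tracks identity):
  Merge [2_A] + [4_B] -> [2_A, 4_B]
  Merge [4_D] + [3_E] -> [3_E, 4_D]
  Merge [4_C] + [3_E, 4_D] -> [3_E, 4_C, 4_D]
  Merge [2_A, 4_B] + [3_E, 4_C, 4_D] -> [2_A, 3_E, 4_B, 4_C, 4_D]
Final order: [2_A, 3_E, 4_B, 4_C, 4_D]
Equal keys:
  value 4: originally 4_B, 4_C, 4_D; after sorting 4_B, 4_C, 4_D -> order preserved
All equal keys kept their original relative order. Merge Sort is stable: when the heads of the two halves are equal the merge takes from the left half first.
Answer: Stable


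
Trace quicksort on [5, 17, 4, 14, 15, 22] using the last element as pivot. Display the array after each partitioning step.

Partition 1: pivot=22 at index 5 -> [5, 17, 4, 14, 15, 22]
Partition 2: pivot=15 at index 3 -> [5, 4, 14, 15, 17, 22]
Partition 3: pivot=14 at index 2 -> [5, 4, 14, 15, 17, 22]
Partition 4: pivot=4 at index 0 -> [4, 5, 14, 15, 17, 22]


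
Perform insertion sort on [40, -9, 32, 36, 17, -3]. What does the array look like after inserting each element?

First element 40 is already 'sorted'
Insert -9: shifted 1 elements -> [-9, 40, 32, 36, 17, -3]
Insert 32: shifted 1 elements -> [-9, 32, 40, 36, 17, -3]
Insert 36: shifted 1 elements -> [-9, 32, 36, 40, 17, -3]
Insert 17: shifted 3 elements -> [-9, 17, 32, 36, 40, -3]
Insert -3: shifted 4 elements -> [-9, -3, 17, 32, 36, 40]


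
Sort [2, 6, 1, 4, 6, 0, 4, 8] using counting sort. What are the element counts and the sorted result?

Count array: [1, 1, 1, 0, 2, 0, 2, 0, 1]
(count[i] = number of elements equal to i)
Cumulative count: [1, 2, 3, 3, 5, 5, 7, 7, 8]
Sorted: [0, 1, 2, 4, 4, 6, 6, 8]


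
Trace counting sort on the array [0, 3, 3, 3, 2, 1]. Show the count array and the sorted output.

Count array: [1, 1, 1, 3]
(count[i] = number of elements equal to i)
Cumulative count: [1, 2, 3, 6]
Sorted: [0, 1, 2, 3, 3, 3]


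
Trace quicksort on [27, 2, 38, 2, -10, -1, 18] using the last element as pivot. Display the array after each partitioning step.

Partition 1: pivot=18 at index 4 -> [2, 2, -10, -1, 18, 27, 38]
Partition 2: pivot=-1 at index 1 -> [-10, -1, 2, 2, 18, 27, 38]
Partition 3: pivot=2 at index 3 -> [-10, -1, 2, 2, 18, 27, 38]
Partition 4: pivot=38 at index 6 -> [-10, -1, 2, 2, 18, 27, 38]


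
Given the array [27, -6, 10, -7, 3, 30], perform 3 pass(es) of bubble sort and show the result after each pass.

After pass 1: [-6, 10, -7, 3, 27, 30] (4 swaps)
After pass 2: [-6, -7, 3, 10, 27, 30] (2 swaps)
After pass 3: [-7, -6, 3, 10, 27, 30] (1 swaps)
Total swaps: 7


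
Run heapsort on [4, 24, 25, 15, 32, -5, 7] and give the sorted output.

Build heap: [32, 24, 25, 15, 4, -5, 7]
Extract 32: [25, 24, 7, 15, 4, -5, 32]
Extract 25: [24, 15, 7, -5, 4, 25, 32]
Extract 24: [15, 4, 7, -5, 24, 25, 32]
Extract 15: [7, 4, -5, 15, 24, 25, 32]
Extract 7: [4, -5, 7, 15, 24, 25, 32]
Extract 4: [-5, 4, 7, 15, 24, 25, 32]


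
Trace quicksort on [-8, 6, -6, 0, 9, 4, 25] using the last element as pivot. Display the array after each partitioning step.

Partition 1: pivot=25 at index 6 -> [-8, 6, -6, 0, 9, 4, 25]
Partition 2: pivot=4 at index 3 -> [-8, -6, 0, 4, 9, 6, 25]
Partition 3: pivot=0 at index 2 -> [-8, -6, 0, 4, 9, 6, 25]
Partition 4: pivot=-6 at index 1 -> [-8, -6, 0, 4, 9, 6, 25]
Partition 5: pivot=6 at index 4 -> [-8, -6, 0, 4, 6, 9, 25]


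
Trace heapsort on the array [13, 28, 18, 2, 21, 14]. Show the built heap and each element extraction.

Build heap: [28, 21, 18, 2, 13, 14]
Extract 28: [21, 14, 18, 2, 13, 28]
Extract 21: [18, 14, 13, 2, 21, 28]
Extract 18: [14, 2, 13, 18, 21, 28]
Extract 14: [13, 2, 14, 18, 21, 28]
Extract 13: [2, 13, 14, 18, 21, 28]


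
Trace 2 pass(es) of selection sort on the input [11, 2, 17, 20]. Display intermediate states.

Pass 1: Select minimum 2 at index 1, swap -> [2, 11, 17, 20]
Pass 2: Select minimum 11 at index 1, swap -> [2, 11, 17, 20]


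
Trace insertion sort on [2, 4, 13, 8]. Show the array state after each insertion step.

First element 2 is already 'sorted'
Insert 4: shifted 0 elements -> [2, 4, 13, 8]
Insert 13: shifted 0 elements -> [2, 4, 13, 8]
Insert 8: shifted 1 elements -> [2, 4, 8, 13]


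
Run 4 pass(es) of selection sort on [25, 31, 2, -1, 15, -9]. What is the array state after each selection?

Pass 1: Select minimum -9 at index 5, swap -> [-9, 31, 2, -1, 15, 25]
Pass 2: Select minimum -1 at index 3, swap -> [-9, -1, 2, 31, 15, 25]
Pass 3: Select minimum 2 at index 2, swap -> [-9, -1, 2, 31, 15, 25]
Pass 4: Select minimum 15 at index 4, swap -> [-9, -1, 2, 15, 31, 25]


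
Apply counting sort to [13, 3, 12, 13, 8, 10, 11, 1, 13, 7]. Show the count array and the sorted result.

Count array: [0, 1, 0, 1, 0, 0, 0, 1, 1, 0, 1, 1, 1, 3]
(count[i] = number of elements equal to i)
Cumulative count: [0, 1, 1, 2, 2, 2, 2, 3, 4, 4, 5, 6, 7, 10]
Sorted: [1, 3, 7, 8, 10, 11, 12, 13, 13, 13]


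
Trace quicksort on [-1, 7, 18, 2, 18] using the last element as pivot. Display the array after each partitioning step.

Partition 1: pivot=18 at index 4 -> [-1, 7, 18, 2, 18]
Partition 2: pivot=2 at index 1 -> [-1, 2, 18, 7, 18]
Partition 3: pivot=7 at index 2 -> [-1, 2, 7, 18, 18]


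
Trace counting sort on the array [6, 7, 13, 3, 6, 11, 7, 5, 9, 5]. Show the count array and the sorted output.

Count array: [0, 0, 0, 1, 0, 2, 2, 2, 0, 1, 0, 1, 0, 1]
(count[i] = number of elements equal to i)
Cumulative count: [0, 0, 0, 1, 1, 3, 5, 7, 7, 8, 8, 9, 9, 10]
Sorted: [3, 5, 5, 6, 6, 7, 7, 9, 11, 13]


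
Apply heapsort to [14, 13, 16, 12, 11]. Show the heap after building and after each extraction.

Build heap: [16, 13, 14, 12, 11]
Extract 16: [14, 13, 11, 12, 16]
Extract 14: [13, 12, 11, 14, 16]
Extract 13: [12, 11, 13, 14, 16]
Extract 12: [11, 12, 13, 14, 16]


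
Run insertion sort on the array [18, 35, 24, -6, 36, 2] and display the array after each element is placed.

First element 18 is already 'sorted'
Insert 35: shifted 0 elements -> [18, 35, 24, -6, 36, 2]
Insert 24: shifted 1 elements -> [18, 24, 35, -6, 36, 2]
Insert -6: shifted 3 elements -> [-6, 18, 24, 35, 36, 2]
Insert 36: shifted 0 elements -> [-6, 18, 24, 35, 36, 2]
Insert 2: shifted 4 elements -> [-6, 2, 18, 24, 35, 36]


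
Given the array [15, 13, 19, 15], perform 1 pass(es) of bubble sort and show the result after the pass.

After pass 1: [13, 15, 15, 19] (2 swaps)
Total swaps: 2


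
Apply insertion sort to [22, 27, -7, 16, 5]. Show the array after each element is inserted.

First element 22 is already 'sorted'
Insert 27: shifted 0 elements -> [22, 27, -7, 16, 5]
Insert -7: shifted 2 elements -> [-7, 22, 27, 16, 5]
Insert 16: shifted 2 elements -> [-7, 16, 22, 27, 5]
Insert 5: shifted 3 elements -> [-7, 5, 16, 22, 27]


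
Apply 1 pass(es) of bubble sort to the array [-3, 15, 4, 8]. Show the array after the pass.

After pass 1: [-3, 4, 8, 15] (2 swaps)
Total swaps: 2


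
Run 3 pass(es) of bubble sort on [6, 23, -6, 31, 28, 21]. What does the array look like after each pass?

After pass 1: [6, -6, 23, 28, 21, 31] (3 swaps)
After pass 2: [-6, 6, 23, 21, 28, 31] (2 swaps)
After pass 3: [-6, 6, 21, 23, 28, 31] (1 swaps)
Total swaps: 6


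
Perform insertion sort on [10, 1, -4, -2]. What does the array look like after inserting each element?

First element 10 is already 'sorted'
Insert 1: shifted 1 elements -> [1, 10, -4, -2]
Insert -4: shifted 2 elements -> [-4, 1, 10, -2]
Insert -2: shifted 2 elements -> [-4, -2, 1, 10]


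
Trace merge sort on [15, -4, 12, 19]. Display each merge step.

Divide and conquer:
  Merge [15] + [-4] -> [-4, 15]
  Merge [12] + [19] -> [12, 19]
  Merge [-4, 15] + [12, 19] -> [-4, 12, 15, 19]


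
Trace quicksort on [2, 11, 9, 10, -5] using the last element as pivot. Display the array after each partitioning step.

Partition 1: pivot=-5 at index 0 -> [-5, 11, 9, 10, 2]
Partition 2: pivot=2 at index 1 -> [-5, 2, 9, 10, 11]
Partition 3: pivot=11 at index 4 -> [-5, 2, 9, 10, 11]
Partition 4: pivot=10 at index 3 -> [-5, 2, 9, 10, 11]


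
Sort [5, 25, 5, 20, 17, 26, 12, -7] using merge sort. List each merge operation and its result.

Divide and conquer:
  Merge [5] + [25] -> [5, 25]
  Merge [5] + [20] -> [5, 20]
  Merge [5, 25] + [5, 20] -> [5, 5, 20, 25]
  Merge [17] + [26] -> [17, 26]
  Merge [12] + [-7] -> [-7, 12]
  Merge [17, 26] + [-7, 12] -> [-7, 12, 17, 26]
  Merge [5, 5, 20, 25] + [-7, 12, 17, 26] -> [-7, 5, 5, 12, 17, 20, 25, 26]


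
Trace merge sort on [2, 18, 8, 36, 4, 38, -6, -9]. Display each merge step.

Divide and conquer:
  Merge [2] + [18] -> [2, 18]
  Merge [8] + [36] -> [8, 36]
  Merge [2, 18] + [8, 36] -> [2, 8, 18, 36]
  Merge [4] + [38] -> [4, 38]
  Merge [-6] + [-9] -> [-9, -6]
  Merge [4, 38] + [-9, -6] -> [-9, -6, 4, 38]
  Merge [2, 8, 18, 36] + [-9, -6, 4, 38] -> [-9, -6, 2, 4, 8, 18, 36, 38]


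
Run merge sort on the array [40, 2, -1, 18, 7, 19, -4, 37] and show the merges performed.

Divide and conquer:
  Merge [40] + [2] -> [2, 40]
  Merge [-1] + [18] -> [-1, 18]
  Merge [2, 40] + [-1, 18] -> [-1, 2, 18, 40]
  Merge [7] + [19] -> [7, 19]
  Merge [-4] + [37] -> [-4, 37]
  Merge [7, 19] + [-4, 37] -> [-4, 7, 19, 37]
  Merge [-1, 2, 18, 40] + [-4, 7, 19, 37] -> [-4, -1, 2, 7, 18, 19, 37, 40]


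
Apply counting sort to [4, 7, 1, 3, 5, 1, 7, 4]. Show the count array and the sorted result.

Count array: [0, 2, 0, 1, 2, 1, 0, 2]
(count[i] = number of elements equal to i)
Cumulative count: [0, 2, 2, 3, 5, 6, 6, 8]
Sorted: [1, 1, 3, 4, 4, 5, 7, 7]


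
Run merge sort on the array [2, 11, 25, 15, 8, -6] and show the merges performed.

Divide and conquer:
  Merge [11] + [25] -> [11, 25]
  Merge [2] + [11, 25] -> [2, 11, 25]
  Merge [8] + [-6] -> [-6, 8]
  Merge [15] + [-6, 8] -> [-6, 8, 15]
  Merge [2, 11, 25] + [-6, 8, 15] -> [-6, 2, 8, 11, 15, 25]


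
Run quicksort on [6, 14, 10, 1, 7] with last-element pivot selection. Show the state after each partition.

Partition 1: pivot=7 at index 2 -> [6, 1, 7, 14, 10]
Partition 2: pivot=1 at index 0 -> [1, 6, 7, 14, 10]
Partition 3: pivot=10 at index 3 -> [1, 6, 7, 10, 14]


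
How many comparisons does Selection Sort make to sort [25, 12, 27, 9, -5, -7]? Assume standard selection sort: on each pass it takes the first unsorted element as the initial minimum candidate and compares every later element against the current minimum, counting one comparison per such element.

Pass 1: scan indices 1..5 for the minimum = 5 comparison(s); min is -7, place at index 0 -> [-7, 12, 27, 9, -5, 25]
Pass 2: scan indices 2..5 for the minimum = 4 comparison(s); min is -5, place at index 1 -> [-7, -5, 27, 9, 12, 25]
Pass 3: scan indices 3..5 for the minimum = 3 comparison(s); min is 9, place at index 2 -> [-7, -5, 9, 27, 12, 25]
Pass 4: scan indices 4..5 for the minimum = 2 comparison(s); min is 12, place at index 3 -> [-7, -5, 9, 12, 27, 25]
Pass 5: scan indices 5..5 for the minimum = 1 comparison(s); min is 25, place at index 4 -> [-7, -5, 9, 12, 25, 27]
Selection sort always scans the whole unsorted suffix, so the count is (n-1) + (n-2) + ... + 1 = n(n-1)/2 = 6*5/2 = 15 regardless of the input order.
Total comparisons: 5 + 4 + 3 + 2 + 1 = 15


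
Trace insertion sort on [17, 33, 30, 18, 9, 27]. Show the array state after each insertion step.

First element 17 is already 'sorted'
Insert 33: shifted 0 elements -> [17, 33, 30, 18, 9, 27]
Insert 30: shifted 1 elements -> [17, 30, 33, 18, 9, 27]
Insert 18: shifted 2 elements -> [17, 18, 30, 33, 9, 27]
Insert 9: shifted 4 elements -> [9, 17, 18, 30, 33, 27]
Insert 27: shifted 2 elements -> [9, 17, 18, 27, 30, 33]


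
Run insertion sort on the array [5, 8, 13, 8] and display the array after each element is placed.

First element 5 is already 'sorted'
Insert 8: shifted 0 elements -> [5, 8, 13, 8]
Insert 13: shifted 0 elements -> [5, 8, 13, 8]
Insert 8: shifted 1 elements -> [5, 8, 8, 13]


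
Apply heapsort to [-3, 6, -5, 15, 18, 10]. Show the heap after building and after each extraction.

Build heap: [18, 15, 10, -3, 6, -5]
Extract 18: [15, 6, 10, -3, -5, 18]
Extract 15: [10, 6, -5, -3, 15, 18]
Extract 10: [6, -3, -5, 10, 15, 18]
Extract 6: [-3, -5, 6, 10, 15, 18]
Extract -3: [-5, -3, 6, 10, 15, 18]


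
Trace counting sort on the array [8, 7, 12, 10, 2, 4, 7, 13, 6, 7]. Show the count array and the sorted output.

Count array: [0, 0, 1, 0, 1, 0, 1, 3, 1, 0, 1, 0, 1, 1]
(count[i] = number of elements equal to i)
Cumulative count: [0, 0, 1, 1, 2, 2, 3, 6, 7, 7, 8, 8, 9, 10]
Sorted: [2, 4, 6, 7, 7, 7, 8, 10, 12, 13]


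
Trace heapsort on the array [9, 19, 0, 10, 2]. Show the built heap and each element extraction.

Build heap: [19, 10, 0, 9, 2]
Extract 19: [10, 9, 0, 2, 19]
Extract 10: [9, 2, 0, 10, 19]
Extract 9: [2, 0, 9, 10, 19]
Extract 2: [0, 2, 9, 10, 19]


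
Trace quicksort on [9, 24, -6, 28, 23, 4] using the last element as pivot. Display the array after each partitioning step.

Partition 1: pivot=4 at index 1 -> [-6, 4, 9, 28, 23, 24]
Partition 2: pivot=24 at index 4 -> [-6, 4, 9, 23, 24, 28]
Partition 3: pivot=23 at index 3 -> [-6, 4, 9, 23, 24, 28]


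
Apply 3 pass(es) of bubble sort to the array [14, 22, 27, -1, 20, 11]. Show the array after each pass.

After pass 1: [14, 22, -1, 20, 11, 27] (3 swaps)
After pass 2: [14, -1, 20, 11, 22, 27] (3 swaps)
After pass 3: [-1, 14, 11, 20, 22, 27] (2 swaps)
Total swaps: 8


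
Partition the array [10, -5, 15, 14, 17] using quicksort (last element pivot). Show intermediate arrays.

Partition 1: pivot=17 at index 4 -> [10, -5, 15, 14, 17]
Partition 2: pivot=14 at index 2 -> [10, -5, 14, 15, 17]
Partition 3: pivot=-5 at index 0 -> [-5, 10, 14, 15, 17]


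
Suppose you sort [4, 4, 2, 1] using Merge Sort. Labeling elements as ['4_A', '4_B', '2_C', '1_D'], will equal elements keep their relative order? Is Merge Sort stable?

Trace Merge Sort on the labeled array (the key is the number; the letter only tracks identity):
  Merge [4_A] + [4_B] -> [4_A, 4_B]
  Merge [2_C] + [1_D] -> [1_D, 2_C]
  Merge [4_A, 4_B] + [1_D, 2_C] -> [1_D, 2_C, 4_A, 4_B]
Final order: [1_D, 2_C, 4_A, 4_B]
Equal keys:
  value 4: originally 4_A, 4_B; after sorting 4_A, 4_B -> order preserved
All equal keys kept their original relative order. Merge Sort is stable: when the heads of the two halves are equal the merge takes from the left half first.
Answer: Stable


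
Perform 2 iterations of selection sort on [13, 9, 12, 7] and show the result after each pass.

Pass 1: Select minimum 7 at index 3, swap -> [7, 9, 12, 13]
Pass 2: Select minimum 9 at index 1, swap -> [7, 9, 12, 13]


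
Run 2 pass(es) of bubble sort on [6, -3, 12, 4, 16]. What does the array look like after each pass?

After pass 1: [-3, 6, 4, 12, 16] (2 swaps)
After pass 2: [-3, 4, 6, 12, 16] (1 swaps)
Total swaps: 3


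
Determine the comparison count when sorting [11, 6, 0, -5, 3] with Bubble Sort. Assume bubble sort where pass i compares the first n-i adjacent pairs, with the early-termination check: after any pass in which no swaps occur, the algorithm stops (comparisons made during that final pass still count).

Pass 1: compare adjacent pairs (0,1)..(3,4) = 4 comparison(s), 4 swap(s) -> [6, 0, -5, 3, 11]
Pass 2: compare adjacent pairs (0,1)..(2,3) = 3 comparison(s), 3 swap(s) -> [0, -5, 3, 6, 11]
Pass 3: compare adjacent pairs (0,1)..(1,2) = 2 comparison(s), 1 swap(s) -> [-5, 0, 3, 6, 11]
Pass 4: compare adjacent pairs (0,1)..(0,1) = 1 comparison(s), 0 swap(s) -> [-5, 0, 3, 6, 11]
No swaps in this pass, so bubble sort stops here.
Total comparisons: 4 + 3 + 2 + 1 = 10


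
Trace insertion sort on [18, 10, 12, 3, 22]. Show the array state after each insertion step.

First element 18 is already 'sorted'
Insert 10: shifted 1 elements -> [10, 18, 12, 3, 22]
Insert 12: shifted 1 elements -> [10, 12, 18, 3, 22]
Insert 3: shifted 3 elements -> [3, 10, 12, 18, 22]
Insert 22: shifted 0 elements -> [3, 10, 12, 18, 22]


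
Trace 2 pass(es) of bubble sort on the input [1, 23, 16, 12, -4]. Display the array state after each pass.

After pass 1: [1, 16, 12, -4, 23] (3 swaps)
After pass 2: [1, 12, -4, 16, 23] (2 swaps)
Total swaps: 5


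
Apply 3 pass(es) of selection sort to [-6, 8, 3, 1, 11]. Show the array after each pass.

Pass 1: Select minimum -6 at index 0, swap -> [-6, 8, 3, 1, 11]
Pass 2: Select minimum 1 at index 3, swap -> [-6, 1, 3, 8, 11]
Pass 3: Select minimum 3 at index 2, swap -> [-6, 1, 3, 8, 11]


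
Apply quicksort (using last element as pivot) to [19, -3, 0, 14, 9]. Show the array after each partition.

Partition 1: pivot=9 at index 2 -> [-3, 0, 9, 14, 19]
Partition 2: pivot=0 at index 1 -> [-3, 0, 9, 14, 19]
Partition 3: pivot=19 at index 4 -> [-3, 0, 9, 14, 19]


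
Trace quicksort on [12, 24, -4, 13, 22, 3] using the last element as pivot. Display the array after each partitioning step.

Partition 1: pivot=3 at index 1 -> [-4, 3, 12, 13, 22, 24]
Partition 2: pivot=24 at index 5 -> [-4, 3, 12, 13, 22, 24]
Partition 3: pivot=22 at index 4 -> [-4, 3, 12, 13, 22, 24]
Partition 4: pivot=13 at index 3 -> [-4, 3, 12, 13, 22, 24]


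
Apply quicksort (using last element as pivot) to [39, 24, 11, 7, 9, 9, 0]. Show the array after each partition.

Partition 1: pivot=0 at index 0 -> [0, 24, 11, 7, 9, 9, 39]
Partition 2: pivot=39 at index 6 -> [0, 24, 11, 7, 9, 9, 39]
Partition 3: pivot=9 at index 3 -> [0, 7, 9, 9, 11, 24, 39]
Partition 4: pivot=9 at index 2 -> [0, 7, 9, 9, 11, 24, 39]
Partition 5: pivot=24 at index 5 -> [0, 7, 9, 9, 11, 24, 39]


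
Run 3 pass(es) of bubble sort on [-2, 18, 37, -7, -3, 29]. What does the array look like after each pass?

After pass 1: [-2, 18, -7, -3, 29, 37] (3 swaps)
After pass 2: [-2, -7, -3, 18, 29, 37] (2 swaps)
After pass 3: [-7, -3, -2, 18, 29, 37] (2 swaps)
Total swaps: 7


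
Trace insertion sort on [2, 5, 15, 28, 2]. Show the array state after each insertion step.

First element 2 is already 'sorted'
Insert 5: shifted 0 elements -> [2, 5, 15, 28, 2]
Insert 15: shifted 0 elements -> [2, 5, 15, 28, 2]
Insert 28: shifted 0 elements -> [2, 5, 15, 28, 2]
Insert 2: shifted 3 elements -> [2, 2, 5, 15, 28]


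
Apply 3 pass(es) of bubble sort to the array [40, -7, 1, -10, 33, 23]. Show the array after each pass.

After pass 1: [-7, 1, -10, 33, 23, 40] (5 swaps)
After pass 2: [-7, -10, 1, 23, 33, 40] (2 swaps)
After pass 3: [-10, -7, 1, 23, 33, 40] (1 swaps)
Total swaps: 8


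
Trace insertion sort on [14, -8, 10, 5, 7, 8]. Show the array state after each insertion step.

First element 14 is already 'sorted'
Insert -8: shifted 1 elements -> [-8, 14, 10, 5, 7, 8]
Insert 10: shifted 1 elements -> [-8, 10, 14, 5, 7, 8]
Insert 5: shifted 2 elements -> [-8, 5, 10, 14, 7, 8]
Insert 7: shifted 2 elements -> [-8, 5, 7, 10, 14, 8]
Insert 8: shifted 2 elements -> [-8, 5, 7, 8, 10, 14]


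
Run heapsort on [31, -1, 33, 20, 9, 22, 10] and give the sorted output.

Build heap: [33, 20, 31, -1, 9, 22, 10]
Extract 33: [31, 20, 22, -1, 9, 10, 33]
Extract 31: [22, 20, 10, -1, 9, 31, 33]
Extract 22: [20, 9, 10, -1, 22, 31, 33]
Extract 20: [10, 9, -1, 20, 22, 31, 33]
Extract 10: [9, -1, 10, 20, 22, 31, 33]
Extract 9: [-1, 9, 10, 20, 22, 31, 33]


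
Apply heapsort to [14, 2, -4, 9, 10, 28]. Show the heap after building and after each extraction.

Build heap: [28, 10, 14, 9, 2, -4]
Extract 28: [14, 10, -4, 9, 2, 28]
Extract 14: [10, 9, -4, 2, 14, 28]
Extract 10: [9, 2, -4, 10, 14, 28]
Extract 9: [2, -4, 9, 10, 14, 28]
Extract 2: [-4, 2, 9, 10, 14, 28]


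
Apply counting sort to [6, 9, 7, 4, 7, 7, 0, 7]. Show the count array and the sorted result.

Count array: [1, 0, 0, 0, 1, 0, 1, 4, 0, 1]
(count[i] = number of elements equal to i)
Cumulative count: [1, 1, 1, 1, 2, 2, 3, 7, 7, 8]
Sorted: [0, 4, 6, 7, 7, 7, 7, 9]


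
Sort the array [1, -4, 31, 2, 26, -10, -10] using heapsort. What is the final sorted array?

Build heap: [31, 26, 1, 2, -4, -10, -10]
Extract 31: [26, 2, 1, -10, -4, -10, 31]
Extract 26: [2, -4, 1, -10, -10, 26, 31]
Extract 2: [1, -4, -10, -10, 2, 26, 31]
Extract 1: [-4, -10, -10, 1, 2, 26, 31]
Extract -4: [-10, -10, -4, 1, 2, 26, 31]
Extract -10: [-10, -10, -4, 1, 2, 26, 31]


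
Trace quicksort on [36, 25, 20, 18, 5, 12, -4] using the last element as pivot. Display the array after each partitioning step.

Partition 1: pivot=-4 at index 0 -> [-4, 25, 20, 18, 5, 12, 36]
Partition 2: pivot=36 at index 6 -> [-4, 25, 20, 18, 5, 12, 36]
Partition 3: pivot=12 at index 2 -> [-4, 5, 12, 18, 25, 20, 36]
Partition 4: pivot=20 at index 4 -> [-4, 5, 12, 18, 20, 25, 36]


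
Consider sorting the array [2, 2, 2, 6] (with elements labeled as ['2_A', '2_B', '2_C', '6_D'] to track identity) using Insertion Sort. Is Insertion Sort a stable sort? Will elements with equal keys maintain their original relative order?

Trace Insertion Sort on the labeled array (the key is the number; the letter only tracks identity):
  Insert 2_B at index 1: [2_A, 2_B, 2_C, 6_D]
  Insert 2_C at index 2: [2_A, 2_B, 2_C, 6_D]
  Insert 6_D at index 3: [2_A, 2_B, 2_C, 6_D]
Final order: [2_A, 2_B, 2_C, 6_D]
Equal keys:
  value 2: originally 2_A, 2_B, 2_C; after sorting 2_A, 2_B, 2_C -> order preserved
All equal keys kept their original relative order. Insertion Sort is stable: elements are shifted only while they are strictly greater than the key, so a key is inserted after any equal elements already placed.
Answer: Stable


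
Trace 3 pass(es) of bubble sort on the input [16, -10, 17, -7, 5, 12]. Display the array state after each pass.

After pass 1: [-10, 16, -7, 5, 12, 17] (4 swaps)
After pass 2: [-10, -7, 5, 12, 16, 17] (3 swaps)
After pass 3: [-10, -7, 5, 12, 16, 17] (0 swaps)
Total swaps: 7


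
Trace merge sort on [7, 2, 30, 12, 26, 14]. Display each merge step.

Divide and conquer:
  Merge [2] + [30] -> [2, 30]
  Merge [7] + [2, 30] -> [2, 7, 30]
  Merge [26] + [14] -> [14, 26]
  Merge [12] + [14, 26] -> [12, 14, 26]
  Merge [2, 7, 30] + [12, 14, 26] -> [2, 7, 12, 14, 26, 30]


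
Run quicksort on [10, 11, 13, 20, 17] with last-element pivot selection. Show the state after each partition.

Partition 1: pivot=17 at index 3 -> [10, 11, 13, 17, 20]
Partition 2: pivot=13 at index 2 -> [10, 11, 13, 17, 20]
Partition 3: pivot=11 at index 1 -> [10, 11, 13, 17, 20]


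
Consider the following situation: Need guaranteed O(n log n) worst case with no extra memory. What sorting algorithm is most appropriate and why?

Best choice: Heapsort
Reason: Heapsort is O(n log n) worst case and sorts in-place; quicksort can degrade to O(n^2)


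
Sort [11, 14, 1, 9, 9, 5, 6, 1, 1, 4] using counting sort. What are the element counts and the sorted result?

Count array: [0, 3, 0, 0, 1, 1, 1, 0, 0, 2, 0, 1, 0, 0, 1]
(count[i] = number of elements equal to i)
Cumulative count: [0, 3, 3, 3, 4, 5, 6, 6, 6, 8, 8, 9, 9, 9, 10]
Sorted: [1, 1, 1, 4, 5, 6, 9, 9, 11, 14]


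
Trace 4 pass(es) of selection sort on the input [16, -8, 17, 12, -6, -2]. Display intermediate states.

Pass 1: Select minimum -8 at index 1, swap -> [-8, 16, 17, 12, -6, -2]
Pass 2: Select minimum -6 at index 4, swap -> [-8, -6, 17, 12, 16, -2]
Pass 3: Select minimum -2 at index 5, swap -> [-8, -6, -2, 12, 16, 17]
Pass 4: Select minimum 12 at index 3, swap -> [-8, -6, -2, 12, 16, 17]


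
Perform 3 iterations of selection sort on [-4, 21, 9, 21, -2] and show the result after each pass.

Pass 1: Select minimum -4 at index 0, swap -> [-4, 21, 9, 21, -2]
Pass 2: Select minimum -2 at index 4, swap -> [-4, -2, 9, 21, 21]
Pass 3: Select minimum 9 at index 2, swap -> [-4, -2, 9, 21, 21]


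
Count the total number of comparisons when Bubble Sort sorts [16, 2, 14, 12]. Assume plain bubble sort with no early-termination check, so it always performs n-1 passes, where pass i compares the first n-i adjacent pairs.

Pass 1: compare adjacent pairs (0,1)..(2,3) = 3 comparison(s), 3 swap(s) -> [2, 14, 12, 16]
Pass 2: compare adjacent pairs (0,1)..(1,2) = 2 comparison(s), 1 swap(s) -> [2, 12, 14, 16]
Pass 3: compare adjacent pairs (0,1)..(0,1) = 1 comparison(s), 0 swap(s) -> [2, 12, 14, 16]
Total comparisons: 3 + 2 + 1 = 6


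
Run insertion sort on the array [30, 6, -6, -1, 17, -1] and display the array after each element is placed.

First element 30 is already 'sorted'
Insert 6: shifted 1 elements -> [6, 30, -6, -1, 17, -1]
Insert -6: shifted 2 elements -> [-6, 6, 30, -1, 17, -1]
Insert -1: shifted 2 elements -> [-6, -1, 6, 30, 17, -1]
Insert 17: shifted 1 elements -> [-6, -1, 6, 17, 30, -1]
Insert -1: shifted 3 elements -> [-6, -1, -1, 6, 17, 30]


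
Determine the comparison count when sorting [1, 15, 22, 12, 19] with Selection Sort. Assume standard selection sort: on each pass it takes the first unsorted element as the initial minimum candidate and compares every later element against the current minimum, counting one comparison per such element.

Pass 1: scan indices 1..4 for the minimum = 4 comparison(s); min is 1, place at index 0 -> [1, 15, 22, 12, 19]
Pass 2: scan indices 2..4 for the minimum = 3 comparison(s); min is 12, place at index 1 -> [1, 12, 22, 15, 19]
Pass 3: scan indices 3..4 for the minimum = 2 comparison(s); min is 15, place at index 2 -> [1, 12, 15, 22, 19]
Pass 4: scan indices 4..4 for the minimum = 1 comparison(s); min is 19, place at index 3 -> [1, 12, 15, 19, 22]
Selection sort always scans the whole unsorted suffix, so the count is (n-1) + (n-2) + ... + 1 = n(n-1)/2 = 5*4/2 = 10 regardless of the input order.
Total comparisons: 4 + 3 + 2 + 1 = 10


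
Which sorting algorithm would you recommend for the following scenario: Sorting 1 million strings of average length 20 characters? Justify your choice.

Best choice: MSD radix sort or Mergesort
Reason: MSD radix sort is a non-comparison sort that buckets the strings by successive character positions, running in time proportional to the total number of characters examined rather than O(n log n) string comparisons; mergesort is a stable O(n log n)-comparison alternative that works for arbitrary variable-length keys


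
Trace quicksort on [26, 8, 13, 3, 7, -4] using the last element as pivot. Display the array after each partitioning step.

Partition 1: pivot=-4 at index 0 -> [-4, 8, 13, 3, 7, 26]
Partition 2: pivot=26 at index 5 -> [-4, 8, 13, 3, 7, 26]
Partition 3: pivot=7 at index 2 -> [-4, 3, 7, 8, 13, 26]
Partition 4: pivot=13 at index 4 -> [-4, 3, 7, 8, 13, 26]
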